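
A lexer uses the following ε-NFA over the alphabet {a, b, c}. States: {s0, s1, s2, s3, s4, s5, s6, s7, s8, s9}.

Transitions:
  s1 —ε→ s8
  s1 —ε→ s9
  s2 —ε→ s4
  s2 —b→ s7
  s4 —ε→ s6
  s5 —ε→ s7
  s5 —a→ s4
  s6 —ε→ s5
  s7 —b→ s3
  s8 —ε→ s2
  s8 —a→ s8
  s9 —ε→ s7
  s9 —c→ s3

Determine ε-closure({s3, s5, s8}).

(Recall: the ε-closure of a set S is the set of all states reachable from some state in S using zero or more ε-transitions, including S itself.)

Start with {s3, s5, s8}.
From s5 via ε: add s7.
From s8 via ε: add s2.
From s2 via ε: add s4.
From s4 via ε: add s6.
No new states can be added; the closed set is {s2, s3, s4, s5, s6, s7, s8}.

{s2, s3, s4, s5, s6, s7, s8}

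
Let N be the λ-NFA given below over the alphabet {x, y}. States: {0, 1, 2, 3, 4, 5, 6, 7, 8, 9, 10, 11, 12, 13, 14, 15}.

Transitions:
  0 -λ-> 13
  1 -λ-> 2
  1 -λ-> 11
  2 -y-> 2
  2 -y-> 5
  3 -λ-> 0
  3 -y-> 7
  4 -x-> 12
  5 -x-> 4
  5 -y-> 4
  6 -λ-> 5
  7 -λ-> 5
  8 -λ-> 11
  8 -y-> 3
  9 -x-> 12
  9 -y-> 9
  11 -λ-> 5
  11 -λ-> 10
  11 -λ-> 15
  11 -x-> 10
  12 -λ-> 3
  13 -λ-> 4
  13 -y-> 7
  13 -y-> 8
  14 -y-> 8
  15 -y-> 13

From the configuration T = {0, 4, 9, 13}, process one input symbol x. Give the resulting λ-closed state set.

4 on x → {12}.
9 on x → {12}.
No x-transition from 0, 13.
Union after reading x: {12}.
Now take the λ-closure:
From 12 via λ: add 3.
From 3 via λ: add 0.
From 0 via λ: add 13.
From 13 via λ: add 4.
No new states can be added; the closed set is {0, 3, 4, 12, 13}.

{0, 3, 4, 12, 13}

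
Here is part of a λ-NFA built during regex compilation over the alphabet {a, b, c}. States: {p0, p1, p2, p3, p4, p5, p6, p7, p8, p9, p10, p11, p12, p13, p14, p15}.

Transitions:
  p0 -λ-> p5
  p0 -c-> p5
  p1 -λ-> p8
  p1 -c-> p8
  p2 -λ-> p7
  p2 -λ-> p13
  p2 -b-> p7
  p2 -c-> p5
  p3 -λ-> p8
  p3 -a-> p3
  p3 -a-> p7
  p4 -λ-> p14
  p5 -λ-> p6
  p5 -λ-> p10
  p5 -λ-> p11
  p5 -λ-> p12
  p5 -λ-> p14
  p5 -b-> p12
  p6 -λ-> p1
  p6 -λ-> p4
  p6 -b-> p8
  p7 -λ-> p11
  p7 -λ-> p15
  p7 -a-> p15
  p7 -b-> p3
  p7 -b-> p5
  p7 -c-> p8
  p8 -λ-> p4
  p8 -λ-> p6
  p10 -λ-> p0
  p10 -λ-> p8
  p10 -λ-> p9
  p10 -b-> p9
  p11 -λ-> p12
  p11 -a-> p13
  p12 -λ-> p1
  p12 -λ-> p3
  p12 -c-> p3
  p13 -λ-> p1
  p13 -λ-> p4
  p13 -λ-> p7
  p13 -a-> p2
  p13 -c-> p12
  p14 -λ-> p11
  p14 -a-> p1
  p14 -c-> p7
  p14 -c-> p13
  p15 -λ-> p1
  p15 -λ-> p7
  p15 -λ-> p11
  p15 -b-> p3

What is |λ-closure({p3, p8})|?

Start with {p3, p8}.
From p8 via λ: add p4, p6.
From p4 via λ: add p14.
From p6 via λ: add p1.
From p14 via λ: add p11.
From p11 via λ: add p12.
λ-closure = {p1, p3, p4, p6, p8, p11, p12, p14}, which has 8 states.

8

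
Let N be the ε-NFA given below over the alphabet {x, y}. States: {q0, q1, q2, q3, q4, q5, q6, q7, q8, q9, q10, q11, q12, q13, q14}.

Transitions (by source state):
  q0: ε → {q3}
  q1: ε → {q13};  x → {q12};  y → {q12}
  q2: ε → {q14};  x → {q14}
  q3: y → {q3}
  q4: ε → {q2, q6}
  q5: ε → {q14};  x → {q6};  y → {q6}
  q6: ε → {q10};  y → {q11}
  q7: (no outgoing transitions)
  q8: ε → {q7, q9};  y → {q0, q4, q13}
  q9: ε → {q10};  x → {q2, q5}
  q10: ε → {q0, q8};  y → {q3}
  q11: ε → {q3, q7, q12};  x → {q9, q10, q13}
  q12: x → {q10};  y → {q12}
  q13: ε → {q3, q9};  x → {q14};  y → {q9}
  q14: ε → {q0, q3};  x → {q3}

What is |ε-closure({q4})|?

Start with {q4}.
From q4 via ε: add q2, q6.
From q2 via ε: add q14.
From q6 via ε: add q10.
From q10 via ε: add q0, q8.
From q14 via ε: add q3.
From q8 via ε: add q7, q9.
ε-closure = {q0, q2, q3, q4, q6, q7, q8, q9, q10, q14}, which has 10 states.

10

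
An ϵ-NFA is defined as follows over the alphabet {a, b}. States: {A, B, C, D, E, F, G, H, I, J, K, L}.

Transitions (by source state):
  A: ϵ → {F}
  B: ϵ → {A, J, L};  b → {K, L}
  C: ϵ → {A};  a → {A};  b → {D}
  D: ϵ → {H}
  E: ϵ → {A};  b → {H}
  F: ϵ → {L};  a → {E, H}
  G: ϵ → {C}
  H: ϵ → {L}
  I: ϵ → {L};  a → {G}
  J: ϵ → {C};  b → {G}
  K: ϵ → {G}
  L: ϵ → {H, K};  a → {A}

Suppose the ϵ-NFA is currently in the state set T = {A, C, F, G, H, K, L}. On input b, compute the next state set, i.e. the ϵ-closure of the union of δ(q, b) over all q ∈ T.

{A, C, D, F, G, H, K, L}

C on b → {D}.
No b-transition from A, F, G, H, K, L.
Union after reading b: {D}.
Now take the ϵ-closure:
From D via ϵ: add H.
From H via ϵ: add L.
From L via ϵ: add K.
From K via ϵ: add G.
From G via ϵ: add C.
From C via ϵ: add A.
From A via ϵ: add F.
No new states can be added; the closed set is {A, C, D, F, G, H, K, L}.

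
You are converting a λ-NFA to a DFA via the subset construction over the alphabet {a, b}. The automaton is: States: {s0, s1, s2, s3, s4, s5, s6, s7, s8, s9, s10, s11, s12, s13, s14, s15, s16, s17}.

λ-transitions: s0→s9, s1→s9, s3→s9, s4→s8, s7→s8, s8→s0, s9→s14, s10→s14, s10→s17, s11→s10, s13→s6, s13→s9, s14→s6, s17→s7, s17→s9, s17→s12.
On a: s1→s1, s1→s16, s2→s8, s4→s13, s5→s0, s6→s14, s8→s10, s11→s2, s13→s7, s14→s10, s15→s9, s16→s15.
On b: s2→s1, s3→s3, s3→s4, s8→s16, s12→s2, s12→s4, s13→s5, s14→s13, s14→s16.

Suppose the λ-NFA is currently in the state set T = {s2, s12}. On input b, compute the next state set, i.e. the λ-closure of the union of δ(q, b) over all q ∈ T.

{s0, s1, s2, s4, s6, s8, s9, s14}

s2 on b → {s1}.
s12 on b → {s2, s4}.
Union after reading b: {s1, s2, s4}.
Now take the λ-closure:
From s1 via λ: add s9.
From s4 via λ: add s8.
From s8 via λ: add s0.
From s9 via λ: add s14.
From s14 via λ: add s6.
No new states can be added; the closed set is {s0, s1, s2, s4, s6, s8, s9, s14}.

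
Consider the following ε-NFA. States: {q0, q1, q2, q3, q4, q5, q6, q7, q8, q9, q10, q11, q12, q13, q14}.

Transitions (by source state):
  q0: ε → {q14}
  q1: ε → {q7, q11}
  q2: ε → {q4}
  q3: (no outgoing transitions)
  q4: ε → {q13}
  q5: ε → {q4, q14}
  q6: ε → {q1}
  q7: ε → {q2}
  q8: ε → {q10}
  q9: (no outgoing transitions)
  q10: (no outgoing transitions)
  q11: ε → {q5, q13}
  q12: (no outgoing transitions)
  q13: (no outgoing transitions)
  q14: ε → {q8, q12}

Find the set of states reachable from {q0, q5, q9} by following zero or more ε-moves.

Start with {q0, q5, q9}.
From q0 via ε: add q14.
From q5 via ε: add q4.
From q4 via ε: add q13.
From q14 via ε: add q8, q12.
From q8 via ε: add q10.
No new states can be added; the closed set is {q0, q4, q5, q8, q9, q10, q12, q13, q14}.

{q0, q4, q5, q8, q9, q10, q12, q13, q14}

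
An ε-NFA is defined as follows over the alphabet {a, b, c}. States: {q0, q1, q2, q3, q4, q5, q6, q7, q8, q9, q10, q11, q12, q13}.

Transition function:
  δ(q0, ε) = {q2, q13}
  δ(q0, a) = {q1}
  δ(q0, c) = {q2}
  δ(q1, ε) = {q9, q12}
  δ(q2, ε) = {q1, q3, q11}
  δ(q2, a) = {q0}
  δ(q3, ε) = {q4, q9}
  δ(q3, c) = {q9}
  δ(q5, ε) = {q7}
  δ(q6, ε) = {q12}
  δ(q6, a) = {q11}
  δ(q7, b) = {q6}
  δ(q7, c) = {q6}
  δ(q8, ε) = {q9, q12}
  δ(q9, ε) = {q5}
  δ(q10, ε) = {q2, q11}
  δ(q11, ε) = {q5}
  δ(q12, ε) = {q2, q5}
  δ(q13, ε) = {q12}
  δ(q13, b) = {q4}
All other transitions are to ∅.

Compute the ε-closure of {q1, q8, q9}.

Start with {q1, q8, q9}.
From q1 via ε: add q12.
From q9 via ε: add q5.
From q5 via ε: add q7.
From q12 via ε: add q2.
From q2 via ε: add q3, q11.
From q3 via ε: add q4.
No new states can be added; the closed set is {q1, q2, q3, q4, q5, q7, q8, q9, q11, q12}.

{q1, q2, q3, q4, q5, q7, q8, q9, q11, q12}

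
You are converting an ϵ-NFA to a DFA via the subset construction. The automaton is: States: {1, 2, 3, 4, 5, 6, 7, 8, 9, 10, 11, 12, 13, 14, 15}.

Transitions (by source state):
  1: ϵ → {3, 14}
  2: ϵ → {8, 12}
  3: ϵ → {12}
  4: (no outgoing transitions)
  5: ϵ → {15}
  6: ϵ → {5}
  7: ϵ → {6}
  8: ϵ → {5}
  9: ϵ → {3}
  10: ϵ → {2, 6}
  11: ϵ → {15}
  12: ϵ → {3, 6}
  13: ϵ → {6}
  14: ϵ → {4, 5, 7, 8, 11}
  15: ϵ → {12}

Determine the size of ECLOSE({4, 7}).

Start with {4, 7}.
From 7 via ϵ: add 6.
From 6 via ϵ: add 5.
From 5 via ϵ: add 15.
From 15 via ϵ: add 12.
From 12 via ϵ: add 3.
ϵ-closure = {3, 4, 5, 6, 7, 12, 15}, which has 7 states.

7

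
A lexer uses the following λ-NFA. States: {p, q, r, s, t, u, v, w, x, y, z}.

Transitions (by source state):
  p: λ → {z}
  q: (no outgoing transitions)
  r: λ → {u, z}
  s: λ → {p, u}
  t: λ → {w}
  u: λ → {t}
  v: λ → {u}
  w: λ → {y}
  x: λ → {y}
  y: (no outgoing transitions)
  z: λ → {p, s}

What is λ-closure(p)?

Start with {p}.
From p via λ: add z.
From z via λ: add s.
From s via λ: add u.
From u via λ: add t.
From t via λ: add w.
From w via λ: add y.
No new states can be added; the closed set is {p, s, t, u, w, y, z}.

{p, s, t, u, w, y, z}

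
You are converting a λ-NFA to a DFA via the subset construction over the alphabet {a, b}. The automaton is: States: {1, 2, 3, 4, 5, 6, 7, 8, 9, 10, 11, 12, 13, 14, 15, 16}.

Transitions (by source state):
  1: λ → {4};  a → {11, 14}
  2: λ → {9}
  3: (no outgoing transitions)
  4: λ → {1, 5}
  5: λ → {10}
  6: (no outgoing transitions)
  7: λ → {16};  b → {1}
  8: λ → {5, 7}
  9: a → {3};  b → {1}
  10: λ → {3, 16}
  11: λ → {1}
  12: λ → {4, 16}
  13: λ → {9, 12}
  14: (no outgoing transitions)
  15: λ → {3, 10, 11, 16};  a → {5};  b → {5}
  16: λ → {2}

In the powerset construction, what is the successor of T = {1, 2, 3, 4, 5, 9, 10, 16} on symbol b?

{1, 2, 3, 4, 5, 9, 10, 16}

9 on b → {1}.
No b-transition from 1, 2, 3, 4, 5, 10, 16.
Union after reading b: {1}.
Now take the λ-closure:
From 1 via λ: add 4.
From 4 via λ: add 5.
From 5 via λ: add 10.
From 10 via λ: add 3, 16.
From 16 via λ: add 2.
From 2 via λ: add 9.
No new states can be added; the closed set is {1, 2, 3, 4, 5, 9, 10, 16}.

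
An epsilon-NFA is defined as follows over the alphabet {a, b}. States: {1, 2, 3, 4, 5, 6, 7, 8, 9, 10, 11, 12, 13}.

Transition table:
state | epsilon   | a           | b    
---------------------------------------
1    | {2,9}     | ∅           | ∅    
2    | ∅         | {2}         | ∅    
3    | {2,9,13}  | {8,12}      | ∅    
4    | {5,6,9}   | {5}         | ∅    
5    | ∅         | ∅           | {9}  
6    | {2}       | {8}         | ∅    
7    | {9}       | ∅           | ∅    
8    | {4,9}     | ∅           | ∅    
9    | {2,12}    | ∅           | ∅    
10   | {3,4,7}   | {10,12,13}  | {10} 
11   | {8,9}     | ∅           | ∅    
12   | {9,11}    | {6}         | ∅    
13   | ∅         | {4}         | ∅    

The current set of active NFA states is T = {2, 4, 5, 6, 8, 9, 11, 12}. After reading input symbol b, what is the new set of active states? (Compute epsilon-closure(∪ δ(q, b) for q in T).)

5 on b → {9}.
No b-transition from 2, 4, 6, 8, 9, 11, 12.
Union after reading b: {9}.
Now take the epsilon-closure:
From 9 via epsilon: add 2, 12.
From 12 via epsilon: add 11.
From 11 via epsilon: add 8.
From 8 via epsilon: add 4.
From 4 via epsilon: add 5, 6.
No new states can be added; the closed set is {2, 4, 5, 6, 8, 9, 11, 12}.

{2, 4, 5, 6, 8, 9, 11, 12}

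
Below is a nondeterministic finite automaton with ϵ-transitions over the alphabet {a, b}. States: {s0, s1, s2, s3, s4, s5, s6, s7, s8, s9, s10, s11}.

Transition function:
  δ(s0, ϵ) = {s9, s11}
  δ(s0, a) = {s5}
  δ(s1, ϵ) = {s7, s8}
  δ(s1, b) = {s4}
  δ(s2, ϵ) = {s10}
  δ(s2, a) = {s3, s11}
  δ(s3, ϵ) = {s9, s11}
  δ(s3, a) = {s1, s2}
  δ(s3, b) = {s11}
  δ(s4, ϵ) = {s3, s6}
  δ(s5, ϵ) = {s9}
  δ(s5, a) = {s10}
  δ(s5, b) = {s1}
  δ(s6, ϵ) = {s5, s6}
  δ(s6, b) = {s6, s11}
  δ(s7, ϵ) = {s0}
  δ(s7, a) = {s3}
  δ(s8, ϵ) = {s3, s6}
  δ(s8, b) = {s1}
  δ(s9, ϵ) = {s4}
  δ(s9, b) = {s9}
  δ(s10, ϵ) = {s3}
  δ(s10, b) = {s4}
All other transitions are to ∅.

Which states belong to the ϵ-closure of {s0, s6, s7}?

{s0, s3, s4, s5, s6, s7, s9, s11}

Start with {s0, s6, s7}.
From s0 via ϵ: add s9, s11.
From s6 via ϵ: add s5.
From s9 via ϵ: add s4.
From s4 via ϵ: add s3.
No new states can be added; the closed set is {s0, s3, s4, s5, s6, s7, s9, s11}.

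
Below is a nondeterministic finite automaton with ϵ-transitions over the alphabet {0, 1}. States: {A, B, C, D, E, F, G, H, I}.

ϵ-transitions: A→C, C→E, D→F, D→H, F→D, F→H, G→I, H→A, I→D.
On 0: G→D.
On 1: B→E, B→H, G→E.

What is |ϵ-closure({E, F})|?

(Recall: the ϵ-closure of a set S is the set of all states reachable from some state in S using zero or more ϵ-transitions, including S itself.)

Start with {E, F}.
From F via ϵ: add D, H.
From H via ϵ: add A.
From A via ϵ: add C.
ϵ-closure = {A, C, D, E, F, H}, which has 6 states.

6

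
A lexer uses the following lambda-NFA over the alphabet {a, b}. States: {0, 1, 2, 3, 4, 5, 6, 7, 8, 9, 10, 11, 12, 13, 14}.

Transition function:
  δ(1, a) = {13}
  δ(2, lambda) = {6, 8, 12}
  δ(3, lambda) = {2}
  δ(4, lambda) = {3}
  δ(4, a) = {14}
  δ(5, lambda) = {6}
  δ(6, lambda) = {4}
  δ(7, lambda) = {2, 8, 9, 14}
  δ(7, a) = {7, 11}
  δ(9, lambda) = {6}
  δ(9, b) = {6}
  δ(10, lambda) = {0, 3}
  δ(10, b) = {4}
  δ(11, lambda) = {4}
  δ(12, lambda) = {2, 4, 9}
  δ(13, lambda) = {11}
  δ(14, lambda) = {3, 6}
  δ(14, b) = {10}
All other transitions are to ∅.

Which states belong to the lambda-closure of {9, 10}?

Start with {9, 10}.
From 9 via lambda: add 6.
From 10 via lambda: add 0, 3.
From 3 via lambda: add 2.
From 6 via lambda: add 4.
From 2 via lambda: add 8, 12.
No new states can be added; the closed set is {0, 2, 3, 4, 6, 8, 9, 10, 12}.

{0, 2, 3, 4, 6, 8, 9, 10, 12}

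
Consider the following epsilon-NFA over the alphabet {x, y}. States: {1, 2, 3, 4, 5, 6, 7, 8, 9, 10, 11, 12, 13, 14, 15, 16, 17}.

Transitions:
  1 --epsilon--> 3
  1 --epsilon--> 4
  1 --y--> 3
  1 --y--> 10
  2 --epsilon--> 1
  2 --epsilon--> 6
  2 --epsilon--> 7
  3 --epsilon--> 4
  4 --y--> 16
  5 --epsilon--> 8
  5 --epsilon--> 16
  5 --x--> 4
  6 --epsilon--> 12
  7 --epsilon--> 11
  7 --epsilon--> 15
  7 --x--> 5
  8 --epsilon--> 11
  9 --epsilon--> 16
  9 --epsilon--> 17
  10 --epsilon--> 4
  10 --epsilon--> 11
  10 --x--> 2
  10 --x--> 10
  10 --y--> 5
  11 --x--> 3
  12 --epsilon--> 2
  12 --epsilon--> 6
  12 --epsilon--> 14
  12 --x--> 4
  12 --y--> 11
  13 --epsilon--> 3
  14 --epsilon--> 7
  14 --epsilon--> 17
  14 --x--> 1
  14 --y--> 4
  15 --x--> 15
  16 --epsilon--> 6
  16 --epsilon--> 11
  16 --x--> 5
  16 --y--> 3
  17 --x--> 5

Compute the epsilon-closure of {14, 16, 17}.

Start with {14, 16, 17}.
From 14 via epsilon: add 7.
From 16 via epsilon: add 6, 11.
From 6 via epsilon: add 12.
From 7 via epsilon: add 15.
From 12 via epsilon: add 2.
From 2 via epsilon: add 1.
From 1 via epsilon: add 3, 4.
No new states can be added; the closed set is {1, 2, 3, 4, 6, 7, 11, 12, 14, 15, 16, 17}.

{1, 2, 3, 4, 6, 7, 11, 12, 14, 15, 16, 17}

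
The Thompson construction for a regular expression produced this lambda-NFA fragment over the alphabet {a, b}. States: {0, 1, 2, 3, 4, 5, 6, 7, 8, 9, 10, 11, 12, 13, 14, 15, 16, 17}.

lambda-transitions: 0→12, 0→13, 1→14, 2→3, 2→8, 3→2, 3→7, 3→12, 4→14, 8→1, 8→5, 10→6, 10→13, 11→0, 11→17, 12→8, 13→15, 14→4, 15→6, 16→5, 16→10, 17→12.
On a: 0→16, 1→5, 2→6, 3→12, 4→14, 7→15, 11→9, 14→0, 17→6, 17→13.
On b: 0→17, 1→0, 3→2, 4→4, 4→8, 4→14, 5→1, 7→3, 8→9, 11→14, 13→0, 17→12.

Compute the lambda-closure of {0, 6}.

Start with {0, 6}.
From 0 via lambda: add 12, 13.
From 12 via lambda: add 8.
From 13 via lambda: add 15.
From 8 via lambda: add 1, 5.
From 1 via lambda: add 14.
From 14 via lambda: add 4.
No new states can be added; the closed set is {0, 1, 4, 5, 6, 8, 12, 13, 14, 15}.

{0, 1, 4, 5, 6, 8, 12, 13, 14, 15}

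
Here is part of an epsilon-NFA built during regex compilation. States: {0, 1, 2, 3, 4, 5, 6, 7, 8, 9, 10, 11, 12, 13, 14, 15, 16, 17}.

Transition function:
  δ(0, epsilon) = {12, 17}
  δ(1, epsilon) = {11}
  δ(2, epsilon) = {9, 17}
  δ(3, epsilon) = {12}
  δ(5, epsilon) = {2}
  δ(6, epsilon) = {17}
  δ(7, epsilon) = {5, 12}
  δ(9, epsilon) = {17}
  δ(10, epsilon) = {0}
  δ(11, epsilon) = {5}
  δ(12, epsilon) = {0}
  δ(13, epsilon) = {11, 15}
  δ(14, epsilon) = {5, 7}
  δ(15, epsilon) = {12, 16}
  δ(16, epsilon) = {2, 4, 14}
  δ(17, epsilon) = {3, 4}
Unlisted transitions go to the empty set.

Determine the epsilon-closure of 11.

{0, 2, 3, 4, 5, 9, 11, 12, 17}

Start with {11}.
From 11 via epsilon: add 5.
From 5 via epsilon: add 2.
From 2 via epsilon: add 9, 17.
From 17 via epsilon: add 3, 4.
From 3 via epsilon: add 12.
From 12 via epsilon: add 0.
No new states can be added; the closed set is {0, 2, 3, 4, 5, 9, 11, 12, 17}.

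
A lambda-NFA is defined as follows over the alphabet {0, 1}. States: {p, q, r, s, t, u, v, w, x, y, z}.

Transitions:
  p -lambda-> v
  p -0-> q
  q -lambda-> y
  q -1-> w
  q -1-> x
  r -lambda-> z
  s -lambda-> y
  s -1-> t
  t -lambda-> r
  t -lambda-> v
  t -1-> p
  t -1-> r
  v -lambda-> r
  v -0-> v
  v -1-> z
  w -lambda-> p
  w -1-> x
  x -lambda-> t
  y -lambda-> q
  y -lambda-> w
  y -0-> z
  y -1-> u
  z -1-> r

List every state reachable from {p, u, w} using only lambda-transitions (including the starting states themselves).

Start with {p, u, w}.
From p via lambda: add v.
From v via lambda: add r.
From r via lambda: add z.
No new states can be added; the closed set is {p, r, u, v, w, z}.

{p, r, u, v, w, z}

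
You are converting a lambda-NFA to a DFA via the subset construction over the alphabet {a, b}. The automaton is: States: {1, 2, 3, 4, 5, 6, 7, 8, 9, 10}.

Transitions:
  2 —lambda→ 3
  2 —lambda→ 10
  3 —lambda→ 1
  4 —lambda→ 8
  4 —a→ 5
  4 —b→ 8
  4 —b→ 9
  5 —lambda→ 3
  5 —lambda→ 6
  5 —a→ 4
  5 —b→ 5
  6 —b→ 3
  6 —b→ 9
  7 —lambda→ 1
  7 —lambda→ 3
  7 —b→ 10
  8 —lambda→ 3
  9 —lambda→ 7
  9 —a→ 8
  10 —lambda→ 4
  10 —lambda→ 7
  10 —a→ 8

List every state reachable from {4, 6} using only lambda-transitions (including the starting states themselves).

{1, 3, 4, 6, 8}

Start with {4, 6}.
From 4 via lambda: add 8.
From 8 via lambda: add 3.
From 3 via lambda: add 1.
No new states can be added; the closed set is {1, 3, 4, 6, 8}.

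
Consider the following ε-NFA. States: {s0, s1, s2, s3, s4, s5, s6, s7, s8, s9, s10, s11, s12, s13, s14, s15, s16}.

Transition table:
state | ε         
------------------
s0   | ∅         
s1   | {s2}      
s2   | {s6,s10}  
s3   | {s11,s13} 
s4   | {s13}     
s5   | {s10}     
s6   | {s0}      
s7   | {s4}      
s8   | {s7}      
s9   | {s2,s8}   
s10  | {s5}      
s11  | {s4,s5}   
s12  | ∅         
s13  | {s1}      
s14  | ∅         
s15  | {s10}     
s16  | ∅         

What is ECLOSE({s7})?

{s0, s1, s2, s4, s5, s6, s7, s10, s13}

Start with {s7}.
From s7 via ε: add s4.
From s4 via ε: add s13.
From s13 via ε: add s1.
From s1 via ε: add s2.
From s2 via ε: add s6, s10.
From s6 via ε: add s0.
From s10 via ε: add s5.
No new states can be added; the closed set is {s0, s1, s2, s4, s5, s6, s7, s10, s13}.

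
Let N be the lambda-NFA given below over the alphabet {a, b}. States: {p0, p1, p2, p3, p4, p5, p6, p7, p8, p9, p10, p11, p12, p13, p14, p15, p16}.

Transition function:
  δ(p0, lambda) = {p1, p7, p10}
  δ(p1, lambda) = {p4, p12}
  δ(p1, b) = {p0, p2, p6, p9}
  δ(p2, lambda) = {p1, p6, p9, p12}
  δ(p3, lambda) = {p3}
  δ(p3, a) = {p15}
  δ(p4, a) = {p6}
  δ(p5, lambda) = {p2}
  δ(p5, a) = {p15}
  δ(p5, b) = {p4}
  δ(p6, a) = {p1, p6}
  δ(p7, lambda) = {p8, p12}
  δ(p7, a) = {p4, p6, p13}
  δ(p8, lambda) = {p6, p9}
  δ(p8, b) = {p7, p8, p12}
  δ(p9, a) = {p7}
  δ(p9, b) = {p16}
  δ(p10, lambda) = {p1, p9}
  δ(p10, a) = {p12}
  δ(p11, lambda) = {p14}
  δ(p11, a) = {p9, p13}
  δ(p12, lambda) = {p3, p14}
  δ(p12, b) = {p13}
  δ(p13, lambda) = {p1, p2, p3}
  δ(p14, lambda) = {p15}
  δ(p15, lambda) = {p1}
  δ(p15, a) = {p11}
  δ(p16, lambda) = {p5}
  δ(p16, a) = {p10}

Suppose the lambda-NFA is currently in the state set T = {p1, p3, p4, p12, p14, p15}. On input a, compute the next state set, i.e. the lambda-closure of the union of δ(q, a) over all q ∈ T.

{p1, p3, p4, p6, p11, p12, p14, p15}

p3 on a → {p15}.
p4 on a → {p6}.
p15 on a → {p11}.
No a-transition from p1, p12, p14.
Union after reading a: {p6, p11, p15}.
Now take the lambda-closure:
From p11 via lambda: add p14.
From p15 via lambda: add p1.
From p1 via lambda: add p4, p12.
From p12 via lambda: add p3.
No new states can be added; the closed set is {p1, p3, p4, p6, p11, p12, p14, p15}.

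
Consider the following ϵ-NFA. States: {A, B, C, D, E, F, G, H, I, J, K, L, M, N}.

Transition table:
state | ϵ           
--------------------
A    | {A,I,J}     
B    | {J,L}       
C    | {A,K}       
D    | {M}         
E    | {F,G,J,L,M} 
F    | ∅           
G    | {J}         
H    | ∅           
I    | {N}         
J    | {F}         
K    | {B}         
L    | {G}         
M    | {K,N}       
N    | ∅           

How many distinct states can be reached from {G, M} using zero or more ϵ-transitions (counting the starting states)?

8

Start with {G, M}.
From G via ϵ: add J.
From M via ϵ: add K, N.
From J via ϵ: add F.
From K via ϵ: add B.
From B via ϵ: add L.
ϵ-closure = {B, F, G, J, K, L, M, N}, which has 8 states.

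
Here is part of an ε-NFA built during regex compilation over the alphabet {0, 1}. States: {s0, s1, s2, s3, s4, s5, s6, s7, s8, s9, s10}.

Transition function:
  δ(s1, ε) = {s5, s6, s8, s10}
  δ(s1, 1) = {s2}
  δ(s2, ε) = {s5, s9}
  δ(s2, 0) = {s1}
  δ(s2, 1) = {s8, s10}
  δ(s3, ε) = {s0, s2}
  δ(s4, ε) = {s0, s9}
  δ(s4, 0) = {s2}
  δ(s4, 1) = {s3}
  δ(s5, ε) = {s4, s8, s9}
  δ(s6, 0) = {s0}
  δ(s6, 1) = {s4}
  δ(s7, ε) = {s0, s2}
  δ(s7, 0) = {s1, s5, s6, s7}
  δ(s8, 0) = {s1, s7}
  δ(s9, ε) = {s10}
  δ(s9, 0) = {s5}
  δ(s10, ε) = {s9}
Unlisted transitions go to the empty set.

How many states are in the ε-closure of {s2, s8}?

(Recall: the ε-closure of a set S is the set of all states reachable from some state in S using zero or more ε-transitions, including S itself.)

Start with {s2, s8}.
From s2 via ε: add s5, s9.
From s5 via ε: add s4.
From s9 via ε: add s10.
From s4 via ε: add s0.
ε-closure = {s0, s2, s4, s5, s8, s9, s10}, which has 7 states.

7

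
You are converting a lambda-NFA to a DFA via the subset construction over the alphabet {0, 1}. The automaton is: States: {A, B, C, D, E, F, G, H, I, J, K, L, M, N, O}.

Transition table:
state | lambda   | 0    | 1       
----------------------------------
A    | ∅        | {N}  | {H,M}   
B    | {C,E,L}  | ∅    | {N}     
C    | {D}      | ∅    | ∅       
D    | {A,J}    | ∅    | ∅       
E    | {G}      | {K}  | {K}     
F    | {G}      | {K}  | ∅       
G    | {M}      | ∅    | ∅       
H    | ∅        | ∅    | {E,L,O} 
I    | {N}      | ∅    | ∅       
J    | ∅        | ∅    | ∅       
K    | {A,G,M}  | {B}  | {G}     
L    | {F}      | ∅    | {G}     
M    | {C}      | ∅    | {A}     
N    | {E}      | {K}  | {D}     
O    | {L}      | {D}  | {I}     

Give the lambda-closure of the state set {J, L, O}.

{A, C, D, F, G, J, L, M, O}

Start with {J, L, O}.
From L via lambda: add F.
From F via lambda: add G.
From G via lambda: add M.
From M via lambda: add C.
From C via lambda: add D.
From D via lambda: add A.
No new states can be added; the closed set is {A, C, D, F, G, J, L, M, O}.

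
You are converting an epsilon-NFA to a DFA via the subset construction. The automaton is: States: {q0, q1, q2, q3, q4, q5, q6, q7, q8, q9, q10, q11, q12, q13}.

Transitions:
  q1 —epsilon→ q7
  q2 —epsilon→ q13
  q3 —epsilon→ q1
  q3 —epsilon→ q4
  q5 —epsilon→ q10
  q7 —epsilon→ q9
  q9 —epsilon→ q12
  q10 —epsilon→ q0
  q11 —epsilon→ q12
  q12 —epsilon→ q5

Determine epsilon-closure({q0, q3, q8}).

{q0, q1, q3, q4, q5, q7, q8, q9, q10, q12}

Start with {q0, q3, q8}.
From q3 via epsilon: add q1, q4.
From q1 via epsilon: add q7.
From q7 via epsilon: add q9.
From q9 via epsilon: add q12.
From q12 via epsilon: add q5.
From q5 via epsilon: add q10.
No new states can be added; the closed set is {q0, q1, q3, q4, q5, q7, q8, q9, q10, q12}.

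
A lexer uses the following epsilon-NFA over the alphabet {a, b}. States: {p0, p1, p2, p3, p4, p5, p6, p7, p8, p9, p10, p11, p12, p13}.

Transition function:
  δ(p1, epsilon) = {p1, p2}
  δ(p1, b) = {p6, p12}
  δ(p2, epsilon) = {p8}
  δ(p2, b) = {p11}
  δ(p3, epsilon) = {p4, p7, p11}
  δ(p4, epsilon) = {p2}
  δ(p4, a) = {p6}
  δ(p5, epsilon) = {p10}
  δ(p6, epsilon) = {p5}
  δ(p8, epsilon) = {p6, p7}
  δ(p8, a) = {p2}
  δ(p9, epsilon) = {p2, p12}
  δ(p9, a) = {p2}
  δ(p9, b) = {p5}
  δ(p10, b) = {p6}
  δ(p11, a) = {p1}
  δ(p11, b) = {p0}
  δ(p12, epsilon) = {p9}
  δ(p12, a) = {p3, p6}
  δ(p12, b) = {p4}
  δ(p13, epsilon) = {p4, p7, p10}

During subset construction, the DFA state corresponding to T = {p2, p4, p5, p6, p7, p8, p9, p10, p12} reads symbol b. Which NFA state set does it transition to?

{p2, p4, p5, p6, p7, p8, p10, p11}

p2 on b → {p11}.
p9 on b → {p5}.
p10 on b → {p6}.
p12 on b → {p4}.
No b-transition from p4, p5, p6, p7, p8.
Union after reading b: {p4, p5, p6, p11}.
Now take the epsilon-closure:
From p4 via epsilon: add p2.
From p5 via epsilon: add p10.
From p2 via epsilon: add p8.
From p8 via epsilon: add p7.
No new states can be added; the closed set is {p2, p4, p5, p6, p7, p8, p10, p11}.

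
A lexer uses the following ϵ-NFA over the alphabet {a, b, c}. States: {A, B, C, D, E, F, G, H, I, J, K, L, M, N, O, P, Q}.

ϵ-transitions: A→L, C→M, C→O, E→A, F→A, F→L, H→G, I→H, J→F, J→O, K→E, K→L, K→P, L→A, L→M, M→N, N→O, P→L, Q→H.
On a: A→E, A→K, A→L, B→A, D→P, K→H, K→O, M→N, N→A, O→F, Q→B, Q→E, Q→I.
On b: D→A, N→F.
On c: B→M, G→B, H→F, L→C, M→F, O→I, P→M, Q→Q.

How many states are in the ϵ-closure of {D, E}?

7

Start with {D, E}.
From E via ϵ: add A.
From A via ϵ: add L.
From L via ϵ: add M.
From M via ϵ: add N.
From N via ϵ: add O.
ϵ-closure = {A, D, E, L, M, N, O}, which has 7 states.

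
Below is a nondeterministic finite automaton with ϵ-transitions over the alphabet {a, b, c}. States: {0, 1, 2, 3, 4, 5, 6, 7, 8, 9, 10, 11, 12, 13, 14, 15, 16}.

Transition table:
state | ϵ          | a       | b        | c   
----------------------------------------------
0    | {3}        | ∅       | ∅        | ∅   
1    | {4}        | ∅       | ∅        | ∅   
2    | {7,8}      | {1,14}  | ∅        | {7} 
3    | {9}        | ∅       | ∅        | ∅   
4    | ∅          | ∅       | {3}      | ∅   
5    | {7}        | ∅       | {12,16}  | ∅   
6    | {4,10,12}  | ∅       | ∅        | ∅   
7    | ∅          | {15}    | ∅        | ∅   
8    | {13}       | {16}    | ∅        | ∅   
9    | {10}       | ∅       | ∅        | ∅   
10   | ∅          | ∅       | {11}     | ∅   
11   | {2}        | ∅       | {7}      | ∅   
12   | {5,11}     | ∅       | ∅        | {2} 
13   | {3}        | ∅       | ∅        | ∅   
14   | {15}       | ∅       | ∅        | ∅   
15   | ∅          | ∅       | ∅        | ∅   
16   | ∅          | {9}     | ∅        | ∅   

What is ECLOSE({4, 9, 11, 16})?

{2, 3, 4, 7, 8, 9, 10, 11, 13, 16}

Start with {4, 9, 11, 16}.
From 9 via ϵ: add 10.
From 11 via ϵ: add 2.
From 2 via ϵ: add 7, 8.
From 8 via ϵ: add 13.
From 13 via ϵ: add 3.
No new states can be added; the closed set is {2, 3, 4, 7, 8, 9, 10, 11, 13, 16}.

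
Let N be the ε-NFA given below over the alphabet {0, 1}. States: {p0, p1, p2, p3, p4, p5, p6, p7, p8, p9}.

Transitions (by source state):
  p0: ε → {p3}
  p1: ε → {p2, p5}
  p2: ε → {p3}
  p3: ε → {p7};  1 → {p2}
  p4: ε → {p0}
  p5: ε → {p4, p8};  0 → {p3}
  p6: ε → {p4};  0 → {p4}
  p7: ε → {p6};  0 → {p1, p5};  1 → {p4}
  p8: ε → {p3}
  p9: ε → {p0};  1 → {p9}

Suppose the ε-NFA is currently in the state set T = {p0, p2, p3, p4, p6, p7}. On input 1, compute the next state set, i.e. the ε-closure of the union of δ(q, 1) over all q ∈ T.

{p0, p2, p3, p4, p6, p7}

p3 on 1 → {p2}.
p7 on 1 → {p4}.
No 1-transition from p0, p2, p4, p6.
Union after reading 1: {p2, p4}.
Now take the ε-closure:
From p2 via ε: add p3.
From p4 via ε: add p0.
From p3 via ε: add p7.
From p7 via ε: add p6.
No new states can be added; the closed set is {p0, p2, p3, p4, p6, p7}.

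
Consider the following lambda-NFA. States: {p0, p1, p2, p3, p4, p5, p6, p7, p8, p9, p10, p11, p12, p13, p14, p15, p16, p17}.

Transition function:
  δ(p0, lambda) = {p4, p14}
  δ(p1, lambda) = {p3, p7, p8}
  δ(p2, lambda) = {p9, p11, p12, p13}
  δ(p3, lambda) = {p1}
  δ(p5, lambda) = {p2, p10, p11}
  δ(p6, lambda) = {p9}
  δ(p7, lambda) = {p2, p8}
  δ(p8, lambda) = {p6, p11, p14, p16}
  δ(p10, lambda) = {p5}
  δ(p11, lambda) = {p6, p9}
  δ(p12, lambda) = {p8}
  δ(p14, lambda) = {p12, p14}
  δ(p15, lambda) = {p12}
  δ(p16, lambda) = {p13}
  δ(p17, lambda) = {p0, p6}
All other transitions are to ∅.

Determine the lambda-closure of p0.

{p0, p4, p6, p8, p9, p11, p12, p13, p14, p16}

Start with {p0}.
From p0 via lambda: add p4, p14.
From p14 via lambda: add p12.
From p12 via lambda: add p8.
From p8 via lambda: add p6, p11, p16.
From p6 via lambda: add p9.
From p16 via lambda: add p13.
No new states can be added; the closed set is {p0, p4, p6, p8, p9, p11, p12, p13, p14, p16}.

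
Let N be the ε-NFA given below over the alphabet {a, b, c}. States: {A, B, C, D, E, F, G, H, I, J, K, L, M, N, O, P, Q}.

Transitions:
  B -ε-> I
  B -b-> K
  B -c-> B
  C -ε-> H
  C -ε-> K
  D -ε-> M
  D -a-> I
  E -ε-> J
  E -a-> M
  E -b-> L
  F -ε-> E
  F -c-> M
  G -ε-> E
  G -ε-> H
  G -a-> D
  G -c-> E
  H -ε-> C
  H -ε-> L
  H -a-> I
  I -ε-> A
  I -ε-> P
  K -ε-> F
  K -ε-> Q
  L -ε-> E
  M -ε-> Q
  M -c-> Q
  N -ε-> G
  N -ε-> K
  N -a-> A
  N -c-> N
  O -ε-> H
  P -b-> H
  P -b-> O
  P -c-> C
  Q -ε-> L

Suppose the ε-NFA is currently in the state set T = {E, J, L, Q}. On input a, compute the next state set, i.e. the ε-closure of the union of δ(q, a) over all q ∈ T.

E on a → {M}.
No a-transition from J, L, Q.
Union after reading a: {M}.
Now take the ε-closure:
From M via ε: add Q.
From Q via ε: add L.
From L via ε: add E.
From E via ε: add J.
No new states can be added; the closed set is {E, J, L, M, Q}.

{E, J, L, M, Q}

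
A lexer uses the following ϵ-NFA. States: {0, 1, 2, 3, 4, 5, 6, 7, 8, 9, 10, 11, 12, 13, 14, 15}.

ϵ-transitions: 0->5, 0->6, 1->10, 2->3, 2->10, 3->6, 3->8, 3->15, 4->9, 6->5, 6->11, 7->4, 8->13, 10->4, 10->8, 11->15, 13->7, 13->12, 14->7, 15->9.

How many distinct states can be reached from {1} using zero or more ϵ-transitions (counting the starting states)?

8

Start with {1}.
From 1 via ϵ: add 10.
From 10 via ϵ: add 4, 8.
From 4 via ϵ: add 9.
From 8 via ϵ: add 13.
From 13 via ϵ: add 7, 12.
ϵ-closure = {1, 4, 7, 8, 9, 10, 12, 13}, which has 8 states.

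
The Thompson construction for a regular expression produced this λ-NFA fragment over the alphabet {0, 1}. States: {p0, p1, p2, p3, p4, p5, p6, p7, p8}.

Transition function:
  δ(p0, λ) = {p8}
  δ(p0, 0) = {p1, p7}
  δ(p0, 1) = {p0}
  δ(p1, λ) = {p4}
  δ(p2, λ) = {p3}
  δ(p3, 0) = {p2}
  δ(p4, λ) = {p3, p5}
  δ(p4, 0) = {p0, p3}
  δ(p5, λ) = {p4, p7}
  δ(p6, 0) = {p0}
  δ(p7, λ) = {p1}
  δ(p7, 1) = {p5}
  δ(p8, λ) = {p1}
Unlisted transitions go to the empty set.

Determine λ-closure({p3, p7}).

Start with {p3, p7}.
From p7 via λ: add p1.
From p1 via λ: add p4.
From p4 via λ: add p5.
No new states can be added; the closed set is {p1, p3, p4, p5, p7}.

{p1, p3, p4, p5, p7}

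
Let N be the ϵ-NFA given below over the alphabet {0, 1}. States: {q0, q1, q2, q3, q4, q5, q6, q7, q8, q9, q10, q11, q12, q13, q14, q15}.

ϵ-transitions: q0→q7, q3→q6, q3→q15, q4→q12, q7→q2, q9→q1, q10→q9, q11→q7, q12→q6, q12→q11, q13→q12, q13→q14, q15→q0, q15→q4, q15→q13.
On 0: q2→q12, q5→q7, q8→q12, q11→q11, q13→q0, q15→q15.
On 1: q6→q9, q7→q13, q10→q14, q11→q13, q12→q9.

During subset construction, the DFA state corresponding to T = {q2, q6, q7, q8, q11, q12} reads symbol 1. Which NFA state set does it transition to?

q6 on 1 → {q9}.
q7 on 1 → {q13}.
q11 on 1 → {q13}.
q12 on 1 → {q9}.
No 1-transition from q2, q8.
Union after reading 1: {q9, q13}.
Now take the ϵ-closure:
From q9 via ϵ: add q1.
From q13 via ϵ: add q12, q14.
From q12 via ϵ: add q6, q11.
From q11 via ϵ: add q7.
From q7 via ϵ: add q2.
No new states can be added; the closed set is {q1, q2, q6, q7, q9, q11, q12, q13, q14}.

{q1, q2, q6, q7, q9, q11, q12, q13, q14}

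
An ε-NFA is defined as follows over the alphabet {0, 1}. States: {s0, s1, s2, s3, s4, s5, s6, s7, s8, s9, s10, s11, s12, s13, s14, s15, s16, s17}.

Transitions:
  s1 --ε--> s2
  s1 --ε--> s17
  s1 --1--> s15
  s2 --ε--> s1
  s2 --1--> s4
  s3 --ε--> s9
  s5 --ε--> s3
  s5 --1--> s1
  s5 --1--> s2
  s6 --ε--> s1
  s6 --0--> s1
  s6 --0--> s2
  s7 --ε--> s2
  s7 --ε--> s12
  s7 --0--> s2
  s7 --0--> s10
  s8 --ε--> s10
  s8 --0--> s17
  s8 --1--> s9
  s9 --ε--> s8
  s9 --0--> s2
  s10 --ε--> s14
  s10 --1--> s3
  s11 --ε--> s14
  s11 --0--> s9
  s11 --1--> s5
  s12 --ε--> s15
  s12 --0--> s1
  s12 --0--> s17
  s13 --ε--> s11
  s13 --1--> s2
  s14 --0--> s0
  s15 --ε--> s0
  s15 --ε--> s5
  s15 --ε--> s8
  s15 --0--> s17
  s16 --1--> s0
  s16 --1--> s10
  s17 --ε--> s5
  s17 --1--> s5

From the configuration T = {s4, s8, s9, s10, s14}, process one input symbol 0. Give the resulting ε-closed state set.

{s0, s1, s2, s3, s5, s8, s9, s10, s14, s17}

s8 on 0 → {s17}.
s9 on 0 → {s2}.
s14 on 0 → {s0}.
No 0-transition from s4, s10.
Union after reading 0: {s0, s2, s17}.
Now take the ε-closure:
From s2 via ε: add s1.
From s17 via ε: add s5.
From s5 via ε: add s3.
From s3 via ε: add s9.
From s9 via ε: add s8.
From s8 via ε: add s10.
From s10 via ε: add s14.
No new states can be added; the closed set is {s0, s1, s2, s3, s5, s8, s9, s10, s14, s17}.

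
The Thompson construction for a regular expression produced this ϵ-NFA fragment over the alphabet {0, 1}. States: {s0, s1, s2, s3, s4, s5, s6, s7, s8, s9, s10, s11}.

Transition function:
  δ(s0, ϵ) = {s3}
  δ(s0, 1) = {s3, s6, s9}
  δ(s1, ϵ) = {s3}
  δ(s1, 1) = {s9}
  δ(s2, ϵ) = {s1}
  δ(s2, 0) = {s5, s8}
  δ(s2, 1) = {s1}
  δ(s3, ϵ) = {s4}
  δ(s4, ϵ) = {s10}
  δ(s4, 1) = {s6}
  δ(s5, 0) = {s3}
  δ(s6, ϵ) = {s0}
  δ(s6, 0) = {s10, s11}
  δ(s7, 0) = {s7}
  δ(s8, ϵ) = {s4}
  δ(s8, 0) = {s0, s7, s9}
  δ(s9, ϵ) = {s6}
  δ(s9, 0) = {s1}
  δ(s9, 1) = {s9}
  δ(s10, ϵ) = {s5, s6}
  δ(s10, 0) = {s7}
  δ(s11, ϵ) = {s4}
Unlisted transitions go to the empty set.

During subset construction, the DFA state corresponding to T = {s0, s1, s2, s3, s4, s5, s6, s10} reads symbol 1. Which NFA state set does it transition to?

s0 on 1 → {s3, s6, s9}.
s1 on 1 → {s9}.
s2 on 1 → {s1}.
s4 on 1 → {s6}.
No 1-transition from s3, s5, s6, s10.
Union after reading 1: {s1, s3, s6, s9}.
Now take the ϵ-closure:
From s3 via ϵ: add s4.
From s6 via ϵ: add s0.
From s4 via ϵ: add s10.
From s10 via ϵ: add s5.
No new states can be added; the closed set is {s0, s1, s3, s4, s5, s6, s9, s10}.

{s0, s1, s3, s4, s5, s6, s9, s10}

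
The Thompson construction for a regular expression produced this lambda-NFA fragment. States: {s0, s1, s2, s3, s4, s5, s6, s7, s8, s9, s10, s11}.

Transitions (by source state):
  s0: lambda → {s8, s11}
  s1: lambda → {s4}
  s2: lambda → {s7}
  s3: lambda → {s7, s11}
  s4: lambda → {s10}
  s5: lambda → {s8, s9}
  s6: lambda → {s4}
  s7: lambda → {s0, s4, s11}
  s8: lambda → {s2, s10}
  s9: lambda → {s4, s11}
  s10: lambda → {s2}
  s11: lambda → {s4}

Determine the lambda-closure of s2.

{s0, s2, s4, s7, s8, s10, s11}

Start with {s2}.
From s2 via lambda: add s7.
From s7 via lambda: add s0, s4, s11.
From s0 via lambda: add s8.
From s4 via lambda: add s10.
No new states can be added; the closed set is {s0, s2, s4, s7, s8, s10, s11}.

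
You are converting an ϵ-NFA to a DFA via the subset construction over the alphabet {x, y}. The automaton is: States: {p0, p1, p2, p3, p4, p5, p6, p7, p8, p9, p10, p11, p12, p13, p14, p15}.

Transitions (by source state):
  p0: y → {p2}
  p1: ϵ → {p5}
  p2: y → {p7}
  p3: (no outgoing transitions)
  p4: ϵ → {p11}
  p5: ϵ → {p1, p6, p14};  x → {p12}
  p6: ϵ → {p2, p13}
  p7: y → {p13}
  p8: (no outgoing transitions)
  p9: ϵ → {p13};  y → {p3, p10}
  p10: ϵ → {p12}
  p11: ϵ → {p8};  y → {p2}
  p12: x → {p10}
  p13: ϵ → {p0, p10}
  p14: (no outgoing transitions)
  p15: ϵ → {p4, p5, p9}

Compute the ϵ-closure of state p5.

{p0, p1, p2, p5, p6, p10, p12, p13, p14}

Start with {p5}.
From p5 via ϵ: add p1, p6, p14.
From p6 via ϵ: add p2, p13.
From p13 via ϵ: add p0, p10.
From p10 via ϵ: add p12.
No new states can be added; the closed set is {p0, p1, p2, p5, p6, p10, p12, p13, p14}.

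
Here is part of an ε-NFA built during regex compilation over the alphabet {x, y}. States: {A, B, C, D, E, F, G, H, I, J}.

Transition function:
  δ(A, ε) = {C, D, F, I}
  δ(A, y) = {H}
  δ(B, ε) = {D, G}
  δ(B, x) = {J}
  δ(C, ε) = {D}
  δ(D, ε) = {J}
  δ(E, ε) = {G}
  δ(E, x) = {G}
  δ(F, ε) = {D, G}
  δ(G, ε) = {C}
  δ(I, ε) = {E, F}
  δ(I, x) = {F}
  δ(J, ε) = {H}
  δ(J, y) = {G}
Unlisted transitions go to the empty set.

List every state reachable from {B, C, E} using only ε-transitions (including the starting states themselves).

{B, C, D, E, G, H, J}

Start with {B, C, E}.
From B via ε: add D, G.
From D via ε: add J.
From J via ε: add H.
No new states can be added; the closed set is {B, C, D, E, G, H, J}.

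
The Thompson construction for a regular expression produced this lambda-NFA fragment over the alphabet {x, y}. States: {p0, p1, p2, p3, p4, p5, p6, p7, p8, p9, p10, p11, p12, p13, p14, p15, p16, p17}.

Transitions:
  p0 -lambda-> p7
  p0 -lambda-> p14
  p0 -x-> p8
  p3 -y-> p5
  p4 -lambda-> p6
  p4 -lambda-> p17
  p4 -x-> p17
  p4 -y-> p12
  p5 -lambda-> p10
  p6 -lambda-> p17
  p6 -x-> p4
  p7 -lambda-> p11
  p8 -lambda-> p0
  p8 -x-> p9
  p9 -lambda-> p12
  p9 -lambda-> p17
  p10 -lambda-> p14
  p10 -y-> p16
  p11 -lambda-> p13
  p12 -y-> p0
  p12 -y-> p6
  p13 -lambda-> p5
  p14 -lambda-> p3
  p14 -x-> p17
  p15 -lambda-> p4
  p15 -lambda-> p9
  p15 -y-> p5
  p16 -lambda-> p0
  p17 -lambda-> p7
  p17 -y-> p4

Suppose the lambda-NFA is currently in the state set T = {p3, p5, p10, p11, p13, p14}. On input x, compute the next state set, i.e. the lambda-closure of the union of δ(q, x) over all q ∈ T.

{p3, p5, p7, p10, p11, p13, p14, p17}

p14 on x → {p17}.
No x-transition from p3, p5, p10, p11, p13.
Union after reading x: {p17}.
Now take the lambda-closure:
From p17 via lambda: add p7.
From p7 via lambda: add p11.
From p11 via lambda: add p13.
From p13 via lambda: add p5.
From p5 via lambda: add p10.
From p10 via lambda: add p14.
From p14 via lambda: add p3.
No new states can be added; the closed set is {p3, p5, p7, p10, p11, p13, p14, p17}.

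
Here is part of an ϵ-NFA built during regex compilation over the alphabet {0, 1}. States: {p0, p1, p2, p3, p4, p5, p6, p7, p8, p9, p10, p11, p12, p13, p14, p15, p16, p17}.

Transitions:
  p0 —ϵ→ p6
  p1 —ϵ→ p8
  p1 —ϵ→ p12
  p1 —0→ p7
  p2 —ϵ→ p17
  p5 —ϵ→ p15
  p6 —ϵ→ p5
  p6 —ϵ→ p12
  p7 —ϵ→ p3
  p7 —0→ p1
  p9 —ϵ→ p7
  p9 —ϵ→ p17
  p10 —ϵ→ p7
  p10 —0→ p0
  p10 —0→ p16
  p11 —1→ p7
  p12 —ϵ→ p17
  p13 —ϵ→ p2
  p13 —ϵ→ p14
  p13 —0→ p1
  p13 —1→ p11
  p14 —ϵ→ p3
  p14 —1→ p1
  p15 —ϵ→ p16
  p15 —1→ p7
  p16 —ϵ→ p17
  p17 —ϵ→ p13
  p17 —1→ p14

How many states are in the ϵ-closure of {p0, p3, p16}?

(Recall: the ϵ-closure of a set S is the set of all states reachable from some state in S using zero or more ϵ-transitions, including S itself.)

Start with {p0, p3, p16}.
From p0 via ϵ: add p6.
From p16 via ϵ: add p17.
From p6 via ϵ: add p5, p12.
From p17 via ϵ: add p13.
From p5 via ϵ: add p15.
From p13 via ϵ: add p2, p14.
ϵ-closure = {p0, p2, p3, p5, p6, p12, p13, p14, p15, p16, p17}, which has 11 states.

11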